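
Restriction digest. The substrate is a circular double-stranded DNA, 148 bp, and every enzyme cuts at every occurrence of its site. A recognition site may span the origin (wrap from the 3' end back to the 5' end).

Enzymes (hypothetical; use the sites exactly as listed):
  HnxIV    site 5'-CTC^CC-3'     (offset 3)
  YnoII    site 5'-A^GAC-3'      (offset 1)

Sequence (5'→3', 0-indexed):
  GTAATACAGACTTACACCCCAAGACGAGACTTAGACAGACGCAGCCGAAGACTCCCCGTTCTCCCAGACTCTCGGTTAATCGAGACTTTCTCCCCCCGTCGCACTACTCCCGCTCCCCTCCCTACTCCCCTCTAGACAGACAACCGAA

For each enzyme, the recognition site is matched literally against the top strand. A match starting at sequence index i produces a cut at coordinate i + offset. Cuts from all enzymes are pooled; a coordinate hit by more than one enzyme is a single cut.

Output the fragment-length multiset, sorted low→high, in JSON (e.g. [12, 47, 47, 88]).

Per-enzyme occurrences:
  HnxIV CTCCC/3: at [51, 60, 89, 106, 112, 117, 124] ⇒ [54, 63, 92, 109, 115, 120, 127]
  YnoII AGAC/1: at [7, 21, 26, 32, 36, 48, 65, 82, 133, 137] ⇒ [8, 22, 27, 33, 37, 49, 66, 83, 134, 138]

Pooled cuts: [8, 22, 27, 33, 37, 49, 54, 63, 66, 83, 92, 109, 115, 120, 127, 134, 138]

Fragments:
  8→22: 14 bp
  22→27: 5 bp
  27→33: 6 bp
  33→37: 4 bp
  37→49: 12 bp
  49→54: 5 bp
  54→63: 9 bp
  63→66: 3 bp
  66→83: 17 bp
  83→92: 9 bp
  92→109: 17 bp
  109→115: 6 bp
  115→120: 5 bp
  120→127: 7 bp
  127→134: 7 bp
  134→138: 4 bp
  138→8 (wrap): 148-138+8 = 18 bp

[3,4,4,5,5,5,6,6,7,7,9,9,12,14,17,17,18]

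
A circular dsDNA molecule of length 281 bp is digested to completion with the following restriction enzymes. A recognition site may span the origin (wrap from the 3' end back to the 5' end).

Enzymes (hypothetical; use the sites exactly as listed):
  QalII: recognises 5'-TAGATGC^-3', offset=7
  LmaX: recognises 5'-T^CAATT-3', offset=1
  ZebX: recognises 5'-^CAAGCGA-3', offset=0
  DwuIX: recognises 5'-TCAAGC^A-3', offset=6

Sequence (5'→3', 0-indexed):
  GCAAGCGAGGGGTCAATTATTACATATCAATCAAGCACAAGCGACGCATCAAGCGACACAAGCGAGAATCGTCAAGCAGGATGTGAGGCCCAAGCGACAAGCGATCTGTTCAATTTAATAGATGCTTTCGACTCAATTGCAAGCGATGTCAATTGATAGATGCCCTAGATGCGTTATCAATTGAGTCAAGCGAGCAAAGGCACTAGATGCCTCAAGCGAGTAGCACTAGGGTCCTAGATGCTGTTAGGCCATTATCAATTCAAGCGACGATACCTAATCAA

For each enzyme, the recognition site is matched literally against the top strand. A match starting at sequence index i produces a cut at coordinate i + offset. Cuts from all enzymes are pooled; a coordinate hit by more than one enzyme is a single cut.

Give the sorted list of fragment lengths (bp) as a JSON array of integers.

Per-enzyme occurrences:
  QalII (TAGATGC, off=7): starts [118, 156, 165, 203, 234] → cuts [125, 163, 172, 210, 241]
  LmaX (TCAATT, off=1): starts [12, 109, 132, 148, 176, 254] → cuts [13, 110, 133, 149, 177, 255]
  ZebX (CAAGCGA, off=0): starts [1, 37, 49, 58, 90, 97, 139, 186, 212, 260] → cuts [1, 37, 49, 58, 90, 97, 139, 186, 212, 260]
  DwuIX (TCAAGCA, off=6): starts [30, 71, 277] → cuts [2, 36, 77]

Pooled cuts: [1, 2, 13, 36, 37, 49, 58, 77, 90, 97, 110, 125, 133, 139, 149, 163, 172, 177, 186, 210, 212, 241, 255, 260]

Fragment lengths:
  1→2: 1 bp
  2→13: 11 bp
  13→36: 23 bp
  36→37: 1 bp
  37→49: 12 bp
  49→58: 9 bp
  58→77: 19 bp
  77→90: 13 bp
  90→97: 7 bp
  97→110: 13 bp
  110→125: 15 bp
  125→133: 8 bp
  133→139: 6 bp
  139→149: 10 bp
  149→163: 14 bp
  163→172: 9 bp
  172→177: 5 bp
  177→186: 9 bp
  186→210: 24 bp
  210→212: 2 bp
  212→241: 29 bp
  241→255: 14 bp
  255→260: 5 bp
  260→1 (wrap): 281-260+1 = 22 bp

[1,1,2,5,5,6,7,8,9,9,9,10,11,12,13,13,14,14,15,19,22,23,24,29]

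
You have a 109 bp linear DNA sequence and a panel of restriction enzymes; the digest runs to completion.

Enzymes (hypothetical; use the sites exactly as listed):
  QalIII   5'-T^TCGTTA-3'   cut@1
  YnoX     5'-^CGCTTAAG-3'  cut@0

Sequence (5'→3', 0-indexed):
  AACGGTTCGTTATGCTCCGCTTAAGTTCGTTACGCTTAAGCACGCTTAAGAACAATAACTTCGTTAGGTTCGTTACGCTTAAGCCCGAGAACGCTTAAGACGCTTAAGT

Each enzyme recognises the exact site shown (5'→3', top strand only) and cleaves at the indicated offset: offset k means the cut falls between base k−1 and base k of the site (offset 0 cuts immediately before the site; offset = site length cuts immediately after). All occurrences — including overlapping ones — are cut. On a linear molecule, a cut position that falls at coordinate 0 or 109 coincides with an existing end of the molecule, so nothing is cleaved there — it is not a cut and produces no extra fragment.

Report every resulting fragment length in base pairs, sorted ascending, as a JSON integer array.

[6,6,6,9,9,9,9,10,11,16,18]

Site scan:
  QalIII TTCGTTA/1: at [5, 25, 59, 68] ⇒ [6, 26, 60, 69]
  YnoX CGCTTAAG/0: at [17, 32, 42, 75, 91, 100] ⇒ [17, 32, 42, 75, 91, 100]

All cut coordinates (distinct, sorted): [6, 17, 26, 32, 42, 60, 69, 75, 91, 100]

Fragment lengths:
  [0,6): 6 bp
  [6,17): 11 bp
  [17,26): 9 bp
  [26,32): 6 bp
  [32,42): 10 bp
  [42,60): 18 bp
  [60,69): 9 bp
  [69,75): 6 bp
  [75,91): 16 bp
  [91,100): 9 bp
  [100,109): 9 bp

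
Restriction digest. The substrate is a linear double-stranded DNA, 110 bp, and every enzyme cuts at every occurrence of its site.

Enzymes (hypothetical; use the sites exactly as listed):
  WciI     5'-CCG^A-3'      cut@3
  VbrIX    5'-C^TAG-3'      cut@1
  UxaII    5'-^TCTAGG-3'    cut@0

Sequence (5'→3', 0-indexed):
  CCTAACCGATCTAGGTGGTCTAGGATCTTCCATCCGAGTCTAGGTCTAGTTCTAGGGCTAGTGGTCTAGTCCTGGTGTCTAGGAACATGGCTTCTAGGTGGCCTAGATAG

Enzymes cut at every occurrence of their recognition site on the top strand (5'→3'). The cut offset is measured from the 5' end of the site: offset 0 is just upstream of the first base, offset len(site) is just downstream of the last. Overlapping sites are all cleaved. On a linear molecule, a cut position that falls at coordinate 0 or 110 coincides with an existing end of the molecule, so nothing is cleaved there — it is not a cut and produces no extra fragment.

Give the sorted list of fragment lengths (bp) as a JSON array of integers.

Site scan:
  WciI CCGA/3: at [5, 33] ⇒ [8, 36]
  VbrIX CTAG/1: at [10, 19, 39, 45, 51, 57, 65, 78, 93, 102] ⇒ [11, 20, 40, 46, 52, 58, 66, 79, 94, 103]
  UxaII TCTAGG/0: at [9, 18, 38, 50, 77, 92] ⇒ [9, 18, 38, 50, 77, 92]

All cut coordinates (distinct, sorted): [8, 9, 11, 18, 20, 36, 38, 40, 46, 50, 52, 58, 66, 77, 79, 92, 94, 103]

Fragment lengths:
  [0,8): 8 bp
  [8,9): 1 bp
  [9,11): 2 bp
  [11,18): 7 bp
  [18,20): 2 bp
  [20,36): 16 bp
  [36,38): 2 bp
  [38,40): 2 bp
  [40,46): 6 bp
  [46,50): 4 bp
  [50,52): 2 bp
  [52,58): 6 bp
  [58,66): 8 bp
  [66,77): 11 bp
  [77,79): 2 bp
  [79,92): 13 bp
  [92,94): 2 bp
  [94,103): 9 bp
  [103,110): 7 bp

[1,2,2,2,2,2,2,2,4,6,6,7,7,8,8,9,11,13,16]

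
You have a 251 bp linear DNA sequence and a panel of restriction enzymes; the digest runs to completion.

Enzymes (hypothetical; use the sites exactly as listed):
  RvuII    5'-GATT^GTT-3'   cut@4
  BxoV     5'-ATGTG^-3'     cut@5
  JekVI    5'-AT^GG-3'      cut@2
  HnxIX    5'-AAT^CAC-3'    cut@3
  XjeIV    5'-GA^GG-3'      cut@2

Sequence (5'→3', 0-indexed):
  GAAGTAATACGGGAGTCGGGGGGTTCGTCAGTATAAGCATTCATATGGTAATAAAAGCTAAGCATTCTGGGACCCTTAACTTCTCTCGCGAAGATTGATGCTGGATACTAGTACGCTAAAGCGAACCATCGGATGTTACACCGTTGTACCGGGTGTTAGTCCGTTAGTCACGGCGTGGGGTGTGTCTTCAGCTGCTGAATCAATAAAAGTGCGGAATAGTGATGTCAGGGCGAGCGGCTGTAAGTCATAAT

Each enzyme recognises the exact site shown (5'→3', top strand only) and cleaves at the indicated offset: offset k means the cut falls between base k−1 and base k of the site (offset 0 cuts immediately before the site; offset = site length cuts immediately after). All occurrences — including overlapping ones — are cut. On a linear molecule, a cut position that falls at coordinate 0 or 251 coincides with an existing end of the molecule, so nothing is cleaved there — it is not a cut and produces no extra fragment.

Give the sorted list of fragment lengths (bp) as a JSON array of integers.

Scan for sites:
  RvuII (GATTGTT, off=4): no sites
  BxoV (ATGTG, off=5): no sites
  JekVI ATGG/2: at [44] ⇒ [46]
  HnxIX (AATCAC, off=3): no sites
  XjeIV (GAGG, off=2): no sites

All cut coordinates (distinct, sorted): [46]

Fragments:
  [0,46): 46 bp
  [46,251): 205 bp

[46,205]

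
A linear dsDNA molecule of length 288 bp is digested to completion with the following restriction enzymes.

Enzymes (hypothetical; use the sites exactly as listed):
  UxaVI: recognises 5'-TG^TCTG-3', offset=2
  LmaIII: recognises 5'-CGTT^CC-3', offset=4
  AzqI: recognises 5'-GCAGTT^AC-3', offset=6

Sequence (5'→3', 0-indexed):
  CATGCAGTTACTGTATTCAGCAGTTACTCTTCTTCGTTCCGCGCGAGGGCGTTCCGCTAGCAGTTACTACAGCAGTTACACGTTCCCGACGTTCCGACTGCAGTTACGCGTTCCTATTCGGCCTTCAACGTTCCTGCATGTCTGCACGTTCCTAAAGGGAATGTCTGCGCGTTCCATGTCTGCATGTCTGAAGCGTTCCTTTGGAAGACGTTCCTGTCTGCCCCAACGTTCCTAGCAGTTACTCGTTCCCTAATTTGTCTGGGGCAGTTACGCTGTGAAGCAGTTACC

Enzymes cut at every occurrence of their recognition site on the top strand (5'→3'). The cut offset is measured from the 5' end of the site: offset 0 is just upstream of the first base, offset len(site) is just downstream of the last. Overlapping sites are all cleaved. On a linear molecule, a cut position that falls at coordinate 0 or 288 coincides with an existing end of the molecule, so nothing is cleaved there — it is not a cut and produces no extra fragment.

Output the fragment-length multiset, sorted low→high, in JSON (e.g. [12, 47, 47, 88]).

[3,4,5,7,7,7,8,8,9,9,10,10,10,10,11,12,12,12,12,13,13,14,15,15,16,16,20]

Per-enzyme occurrences:
  UxaVI TGTCTG/2: at [138, 161, 176, 184, 214, 255] ⇒ [140, 163, 178, 186, 216, 257]
  LmaIII CGTTCC/4: at [34, 49, 80, 89, 108, 128, 146, 169, 193, 208, 226, 243] ⇒ [38, 53, 84, 93, 112, 132, 150, 173, 197, 212, 230, 247]
  AzqI GCAGTTAC/6: at [3, 19, 59, 71, 99, 234, 263, 279] ⇒ [9, 25, 65, 77, 105, 240, 269, 285]

All cut coordinates (distinct, sorted): [9, 25, 38, 53, 65, 77, 84, 93, 105, 112, 132, 140, 150, 163, 173, 178, 186, 197, 212, 216, 230, 240, 247, 257, 269, 285]

Fragment lengths:
  [0,9): 9 bp
  [9,25): 16 bp
  [25,38): 13 bp
  [38,53): 15 bp
  [53,65): 12 bp
  [65,77): 12 bp
  [77,84): 7 bp
  [84,93): 9 bp
  [93,105): 12 bp
  [105,112): 7 bp
  [112,132): 20 bp
  [132,140): 8 bp
  [140,150): 10 bp
  [150,163): 13 bp
  [163,173): 10 bp
  [173,178): 5 bp
  [178,186): 8 bp
  [186,197): 11 bp
  [197,212): 15 bp
  [212,216): 4 bp
  [216,230): 14 bp
  [230,240): 10 bp
  [240,247): 7 bp
  [247,257): 10 bp
  [257,269): 12 bp
  [269,285): 16 bp
  [285,288): 3 bp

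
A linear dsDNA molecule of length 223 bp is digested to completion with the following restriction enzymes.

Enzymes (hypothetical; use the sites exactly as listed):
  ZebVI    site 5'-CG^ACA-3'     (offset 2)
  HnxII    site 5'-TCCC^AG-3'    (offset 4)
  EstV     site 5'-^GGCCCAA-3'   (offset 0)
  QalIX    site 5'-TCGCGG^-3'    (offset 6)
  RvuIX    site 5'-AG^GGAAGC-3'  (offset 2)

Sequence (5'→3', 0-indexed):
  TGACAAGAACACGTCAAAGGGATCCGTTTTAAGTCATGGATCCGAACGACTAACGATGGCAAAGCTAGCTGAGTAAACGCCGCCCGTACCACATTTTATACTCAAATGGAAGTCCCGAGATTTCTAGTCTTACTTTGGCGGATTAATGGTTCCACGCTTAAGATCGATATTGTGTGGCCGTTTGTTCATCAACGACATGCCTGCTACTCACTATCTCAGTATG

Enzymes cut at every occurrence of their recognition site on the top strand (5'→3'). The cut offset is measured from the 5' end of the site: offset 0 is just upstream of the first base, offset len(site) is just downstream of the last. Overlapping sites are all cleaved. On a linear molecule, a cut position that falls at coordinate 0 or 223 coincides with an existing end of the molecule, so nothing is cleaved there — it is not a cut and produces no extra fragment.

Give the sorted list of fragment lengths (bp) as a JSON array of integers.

[29,194]

Scan for sites:
  ZebVI CGACA/2: at [192] ⇒ [194]
  HnxII (TCCCAG, off=4): no sites
  EstV (GGCCCAA, off=0): no sites
  QalIX (TCGCGG, off=6): no sites
  RvuIX (AGGGAAGC, off=2): no sites

Pooled cuts: [194]

Fragments:
  [0,194): 194 bp
  [194,223): 29 bp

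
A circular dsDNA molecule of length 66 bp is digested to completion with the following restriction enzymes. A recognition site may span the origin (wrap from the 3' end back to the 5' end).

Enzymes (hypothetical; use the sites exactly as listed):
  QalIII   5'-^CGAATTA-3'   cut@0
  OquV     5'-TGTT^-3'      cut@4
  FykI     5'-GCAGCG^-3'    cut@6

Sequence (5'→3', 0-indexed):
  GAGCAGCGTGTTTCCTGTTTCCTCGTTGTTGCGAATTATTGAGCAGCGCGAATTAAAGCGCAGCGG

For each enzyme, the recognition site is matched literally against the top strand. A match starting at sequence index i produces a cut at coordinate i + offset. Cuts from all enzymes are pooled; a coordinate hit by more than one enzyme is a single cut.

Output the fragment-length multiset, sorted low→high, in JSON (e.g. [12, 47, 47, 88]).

[1,4,7,9,11,17,17]

Per-enzyme occurrences:
  QalIII CGAATTA/0: at [31, 48] ⇒ [31, 48]
  OquV TGTT/4: at [8, 15, 26] ⇒ [12, 19, 30]
  FykI GCAGCG/6: at [2, 42, 59] ⇒ [8, 48, 65]

Pooled cuts: [8, 12, 19, 30, 31, 48, 65]

Fragments:
  8→12: 4 bp
  12→19: 7 bp
  19→30: 11 bp
  30→31: 1 bp
  31→48: 17 bp
  48→65: 17 bp
  65→8 (wrap): 66-65+8 = 9 bp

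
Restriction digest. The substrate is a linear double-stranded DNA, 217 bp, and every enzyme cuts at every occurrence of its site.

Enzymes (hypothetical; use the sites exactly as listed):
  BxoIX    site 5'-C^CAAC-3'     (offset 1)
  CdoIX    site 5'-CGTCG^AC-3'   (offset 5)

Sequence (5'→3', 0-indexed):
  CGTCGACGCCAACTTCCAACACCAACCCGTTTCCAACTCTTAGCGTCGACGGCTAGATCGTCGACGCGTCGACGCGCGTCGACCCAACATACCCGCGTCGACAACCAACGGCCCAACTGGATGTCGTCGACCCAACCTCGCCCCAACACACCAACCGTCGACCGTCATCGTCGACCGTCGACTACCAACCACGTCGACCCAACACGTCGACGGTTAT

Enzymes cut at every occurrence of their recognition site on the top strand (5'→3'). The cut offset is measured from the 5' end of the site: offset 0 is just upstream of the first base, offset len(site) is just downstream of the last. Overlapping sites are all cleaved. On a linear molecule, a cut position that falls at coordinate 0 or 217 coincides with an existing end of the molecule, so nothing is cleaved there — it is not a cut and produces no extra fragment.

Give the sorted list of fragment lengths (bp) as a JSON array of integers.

Scan for sites:
  BxoIX (CCAAC, off=1): starts [8, 15, 21, 32, 83, 104, 112, 131, 142, 150, 184, 198] → cuts [9, 16, 22, 33, 84, 105, 113, 132, 143, 151, 185, 199]
  CdoIX (CGTCGAC, off=5): starts [0, 43, 58, 66, 76, 95, 124, 155, 168, 175, 191, 204] → cuts [5, 48, 63, 71, 81, 100, 129, 160, 173, 180, 196, 209]

Pooled cuts: [5, 9, 16, 22, 33, 48, 63, 71, 81, 84, 100, 105, 113, 129, 132, 143, 151, 160, 173, 180, 185, 196, 199, 209]

Fragment lengths:
  [0,5): 5 bp
  [5,9): 4 bp
  [9,16): 7 bp
  [16,22): 6 bp
  [22,33): 11 bp
  [33,48): 15 bp
  [48,63): 15 bp
  [63,71): 8 bp
  [71,81): 10 bp
  [81,84): 3 bp
  [84,100): 16 bp
  [100,105): 5 bp
  [105,113): 8 bp
  [113,129): 16 bp
  [129,132): 3 bp
  [132,143): 11 bp
  [143,151): 8 bp
  [151,160): 9 bp
  [160,173): 13 bp
  [173,180): 7 bp
  [180,185): 5 bp
  [185,196): 11 bp
  [196,199): 3 bp
  [199,209): 10 bp
  [209,217): 8 bp

[3,3,3,4,5,5,5,6,7,7,8,8,8,8,9,10,10,11,11,11,13,15,15,16,16]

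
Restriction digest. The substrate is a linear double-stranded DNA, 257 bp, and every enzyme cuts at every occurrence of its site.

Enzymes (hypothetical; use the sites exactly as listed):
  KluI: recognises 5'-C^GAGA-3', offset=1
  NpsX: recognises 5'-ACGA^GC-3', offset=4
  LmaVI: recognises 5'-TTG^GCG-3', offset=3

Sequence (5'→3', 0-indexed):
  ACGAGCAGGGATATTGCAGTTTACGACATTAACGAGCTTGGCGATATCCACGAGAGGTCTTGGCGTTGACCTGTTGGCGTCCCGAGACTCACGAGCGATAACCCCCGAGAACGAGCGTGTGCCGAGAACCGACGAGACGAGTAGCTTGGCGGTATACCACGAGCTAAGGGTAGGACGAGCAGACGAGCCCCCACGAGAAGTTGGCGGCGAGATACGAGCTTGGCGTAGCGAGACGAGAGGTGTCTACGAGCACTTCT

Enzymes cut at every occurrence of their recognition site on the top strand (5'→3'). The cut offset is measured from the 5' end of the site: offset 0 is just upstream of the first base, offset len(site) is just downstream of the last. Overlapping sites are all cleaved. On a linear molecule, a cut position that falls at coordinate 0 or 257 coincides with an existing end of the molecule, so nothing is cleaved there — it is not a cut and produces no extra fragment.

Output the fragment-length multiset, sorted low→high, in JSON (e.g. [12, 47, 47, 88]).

Scan for sites:
  KluI (CGAGA, off=1): starts [50, 82, 105, 122, 132, 193, 207, 228, 233] → cuts [51, 83, 106, 123, 133, 194, 208, 229, 234]
  NpsX (ACGAGC, off=4): starts [0, 31, 90, 110, 158, 174, 182, 213, 245] → cuts [4, 35, 94, 114, 162, 178, 186, 217, 249]
  LmaVI (TTGGCG, off=3): starts [37, 59, 73, 145, 200, 219] → cuts [40, 62, 76, 148, 203, 222]

Pooled cuts: [4, 35, 40, 51, 62, 76, 83, 94, 106, 114, 123, 133, 148, 162, 178, 186, 194, 203, 208, 217, 222, 229, 234, 249]

Fragment lengths:
  [0,4): 4 bp
  [4,35): 31 bp
  [35,40): 5 bp
  [40,51): 11 bp
  [51,62): 11 bp
  [62,76): 14 bp
  [76,83): 7 bp
  [83,94): 11 bp
  [94,106): 12 bp
  [106,114): 8 bp
  [114,123): 9 bp
  [123,133): 10 bp
  [133,148): 15 bp
  [148,162): 14 bp
  [162,178): 16 bp
  [178,186): 8 bp
  [186,194): 8 bp
  [194,203): 9 bp
  [203,208): 5 bp
  [208,217): 9 bp
  [217,222): 5 bp
  [222,229): 7 bp
  [229,234): 5 bp
  [234,249): 15 bp
  [249,257): 8 bp

[4,5,5,5,5,7,7,8,8,8,8,9,9,9,10,11,11,11,12,14,14,15,15,16,31]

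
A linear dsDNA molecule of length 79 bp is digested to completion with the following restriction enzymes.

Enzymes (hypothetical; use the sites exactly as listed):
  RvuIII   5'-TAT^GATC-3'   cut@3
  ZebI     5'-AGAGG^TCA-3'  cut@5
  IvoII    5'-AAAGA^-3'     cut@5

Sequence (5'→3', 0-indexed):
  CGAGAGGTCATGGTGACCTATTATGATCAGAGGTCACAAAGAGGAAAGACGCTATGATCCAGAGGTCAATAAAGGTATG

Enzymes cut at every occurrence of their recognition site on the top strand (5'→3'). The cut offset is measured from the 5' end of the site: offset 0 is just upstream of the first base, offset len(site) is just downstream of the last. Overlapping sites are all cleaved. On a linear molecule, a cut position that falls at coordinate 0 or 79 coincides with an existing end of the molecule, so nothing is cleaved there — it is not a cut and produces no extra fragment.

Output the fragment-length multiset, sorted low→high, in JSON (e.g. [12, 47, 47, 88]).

[6,7,7,9,9,10,14,17]

Per-enzyme occurrences:
  RvuIII TATGATC/3: at [21, 52] ⇒ [24, 55]
  ZebI AGAGGTCA/5: at [2, 28, 60] ⇒ [7, 33, 65]
  IvoII AAAGA/5: at [37, 44] ⇒ [42, 49]

Pooled cuts: [7, 24, 33, 42, 49, 55, 65]

Fragments:
  [0,7): 7 bp
  [7,24): 17 bp
  [24,33): 9 bp
  [33,42): 9 bp
  [42,49): 7 bp
  [49,55): 6 bp
  [55,65): 10 bp
  [65,79): 14 bp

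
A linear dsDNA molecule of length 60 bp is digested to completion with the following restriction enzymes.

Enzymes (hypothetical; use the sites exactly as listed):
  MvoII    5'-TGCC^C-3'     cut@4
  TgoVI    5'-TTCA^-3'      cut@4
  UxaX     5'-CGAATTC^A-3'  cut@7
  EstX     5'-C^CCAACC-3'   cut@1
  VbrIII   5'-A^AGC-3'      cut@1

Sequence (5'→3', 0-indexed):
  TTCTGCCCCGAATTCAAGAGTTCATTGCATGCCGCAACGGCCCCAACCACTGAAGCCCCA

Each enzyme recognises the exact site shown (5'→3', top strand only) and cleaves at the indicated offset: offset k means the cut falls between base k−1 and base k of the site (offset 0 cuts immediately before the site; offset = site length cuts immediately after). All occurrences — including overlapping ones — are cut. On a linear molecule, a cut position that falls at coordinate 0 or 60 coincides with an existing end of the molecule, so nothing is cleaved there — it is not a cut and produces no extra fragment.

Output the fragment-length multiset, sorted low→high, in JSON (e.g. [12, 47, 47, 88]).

Site scan:
  MvoII TGCCC/4: at [3] ⇒ [7]
  TgoVI TTCA/4: at [12, 20] ⇒ [16, 24]
  UxaX CGAATTCA/7: at [8] ⇒ [15]
  EstX CCCAACC/1: at [41] ⇒ [42]
  VbrIII AAGC/1: at [52] ⇒ [53]

All cut coordinates (distinct, sorted): [7, 15, 16, 24, 42, 53]

Fragment lengths:
  [0,7): 7 bp
  [7,15): 8 bp
  [15,16): 1 bp
  [16,24): 8 bp
  [24,42): 18 bp
  [42,53): 11 bp
  [53,60): 7 bp

[1,7,7,8,8,11,18]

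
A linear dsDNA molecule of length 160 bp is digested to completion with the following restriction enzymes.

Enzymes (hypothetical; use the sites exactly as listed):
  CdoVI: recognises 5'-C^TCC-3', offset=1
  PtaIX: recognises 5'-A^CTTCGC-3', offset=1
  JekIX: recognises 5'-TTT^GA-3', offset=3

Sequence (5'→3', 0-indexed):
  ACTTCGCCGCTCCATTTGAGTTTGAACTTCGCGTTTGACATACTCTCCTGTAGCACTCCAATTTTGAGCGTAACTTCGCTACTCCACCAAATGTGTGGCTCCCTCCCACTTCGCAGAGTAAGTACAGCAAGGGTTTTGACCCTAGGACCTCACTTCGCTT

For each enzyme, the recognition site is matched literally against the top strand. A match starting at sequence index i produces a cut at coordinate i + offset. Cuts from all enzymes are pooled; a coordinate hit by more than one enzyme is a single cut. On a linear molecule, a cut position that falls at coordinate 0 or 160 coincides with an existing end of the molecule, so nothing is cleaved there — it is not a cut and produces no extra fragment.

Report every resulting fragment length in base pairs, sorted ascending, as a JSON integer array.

[1,3,4,5,6,7,8,8,9,9,9,9,10,11,15,17,29]

Site scan:
  CdoVI CTCC/1: at [9, 44, 55, 81, 98, 102] ⇒ [10, 45, 56, 82, 99, 103]
  PtaIX ACTTCGC/1: at [0, 25, 72, 107, 151] ⇒ [1, 26, 73, 108, 152]
  JekIX TTTGA/3: at [14, 20, 33, 62, 134] ⇒ [17, 23, 36, 65, 137]

All cut coordinates (distinct, sorted): [1, 10, 17, 23, 26, 36, 45, 56, 65, 73, 82, 99, 103, 108, 137, 152]

Fragments:
  [0,1): 1 bp
  [1,10): 9 bp
  [10,17): 7 bp
  [17,23): 6 bp
  [23,26): 3 bp
  [26,36): 10 bp
  [36,45): 9 bp
  [45,56): 11 bp
  [56,65): 9 bp
  [65,73): 8 bp
  [73,82): 9 bp
  [82,99): 17 bp
  [99,103): 4 bp
  [103,108): 5 bp
  [108,137): 29 bp
  [137,152): 15 bp
  [152,160): 8 bp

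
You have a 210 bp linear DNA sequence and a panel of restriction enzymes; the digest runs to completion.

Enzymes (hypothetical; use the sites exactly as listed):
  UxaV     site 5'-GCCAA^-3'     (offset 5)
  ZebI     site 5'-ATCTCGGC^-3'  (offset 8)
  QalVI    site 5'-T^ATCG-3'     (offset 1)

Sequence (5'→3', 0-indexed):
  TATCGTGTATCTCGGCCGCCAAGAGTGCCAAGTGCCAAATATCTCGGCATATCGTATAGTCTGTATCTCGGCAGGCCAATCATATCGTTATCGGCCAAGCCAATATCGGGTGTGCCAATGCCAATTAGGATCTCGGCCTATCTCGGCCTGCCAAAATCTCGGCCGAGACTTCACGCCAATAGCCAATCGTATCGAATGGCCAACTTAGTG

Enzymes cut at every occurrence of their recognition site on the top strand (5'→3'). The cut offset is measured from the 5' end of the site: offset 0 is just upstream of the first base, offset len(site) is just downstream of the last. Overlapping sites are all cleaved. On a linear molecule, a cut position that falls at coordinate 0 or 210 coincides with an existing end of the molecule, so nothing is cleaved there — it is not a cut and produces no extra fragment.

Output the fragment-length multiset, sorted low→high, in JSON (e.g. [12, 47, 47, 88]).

Site scan:
  UxaV GCCAA/5: at [17, 26, 33, 74, 93, 98, 113, 119, 149, 174, 181, 198] ⇒ [22, 31, 38, 79, 98, 103, 118, 124, 154, 179, 186, 203]
  ZebI ATCTCGGC/8: at [8, 40, 64, 129, 139, 155] ⇒ [16, 48, 72, 137, 147, 163]
  QalVI TATCG/1: at [0, 49, 82, 88, 103, 189] ⇒ [1, 50, 83, 89, 104, 190]

Pooled cuts: [1, 16, 22, 31, 38, 48, 50, 72, 79, 83, 89, 98, 103, 104, 118, 124, 137, 147, 154, 163, 179, 186, 190, 203]

Fragments:
  [0,1): 1 bp
  [1,16): 15 bp
  [16,22): 6 bp
  [22,31): 9 bp
  [31,38): 7 bp
  [38,48): 10 bp
  [48,50): 2 bp
  [50,72): 22 bp
  [72,79): 7 bp
  [79,83): 4 bp
  [83,89): 6 bp
  [89,98): 9 bp
  [98,103): 5 bp
  [103,104): 1 bp
  [104,118): 14 bp
  [118,124): 6 bp
  [124,137): 13 bp
  [137,147): 10 bp
  [147,154): 7 bp
  [154,163): 9 bp
  [163,179): 16 bp
  [179,186): 7 bp
  [186,190): 4 bp
  [190,203): 13 bp
  [203,210): 7 bp

[1,1,2,4,4,5,6,6,6,7,7,7,7,7,9,9,9,10,10,13,13,14,15,16,22]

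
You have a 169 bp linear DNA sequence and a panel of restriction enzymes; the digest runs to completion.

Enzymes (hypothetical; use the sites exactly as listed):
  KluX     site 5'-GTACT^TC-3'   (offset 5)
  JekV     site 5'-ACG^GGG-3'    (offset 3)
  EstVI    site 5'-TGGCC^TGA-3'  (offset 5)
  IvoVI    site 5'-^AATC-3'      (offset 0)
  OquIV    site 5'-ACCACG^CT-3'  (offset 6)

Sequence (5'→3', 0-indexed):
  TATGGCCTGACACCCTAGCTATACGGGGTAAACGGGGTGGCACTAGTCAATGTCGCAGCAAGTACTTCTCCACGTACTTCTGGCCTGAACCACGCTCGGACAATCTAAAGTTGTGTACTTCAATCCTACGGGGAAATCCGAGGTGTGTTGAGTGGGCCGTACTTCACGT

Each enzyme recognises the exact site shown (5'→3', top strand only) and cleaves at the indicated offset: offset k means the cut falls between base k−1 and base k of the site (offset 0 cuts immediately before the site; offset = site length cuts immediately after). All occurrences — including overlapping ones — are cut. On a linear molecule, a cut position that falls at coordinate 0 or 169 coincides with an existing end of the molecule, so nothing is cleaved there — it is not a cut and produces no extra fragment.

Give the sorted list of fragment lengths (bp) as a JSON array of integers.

Site scan:
  KluX GTACTTC/5: at [61, 73, 114, 158] ⇒ [66, 78, 119, 163]
  JekV ACGGGG/3: at [22, 31, 127] ⇒ [25, 34, 130]
  EstVI TGGCCTGA/5: at [2, 80] ⇒ [7, 85]
  IvoVI AATC/0: at [101, 121, 134] ⇒ [101, 121, 134]
  OquIV ACCACGCT/6: at [88] ⇒ [94]

Pooled cuts: [7, 25, 34, 66, 78, 85, 94, 101, 119, 121, 130, 134, 163]

Fragment lengths:
  [0,7): 7 bp
  [7,25): 18 bp
  [25,34): 9 bp
  [34,66): 32 bp
  [66,78): 12 bp
  [78,85): 7 bp
  [85,94): 9 bp
  [94,101): 7 bp
  [101,119): 18 bp
  [119,121): 2 bp
  [121,130): 9 bp
  [130,134): 4 bp
  [134,163): 29 bp
  [163,169): 6 bp

[2,4,6,7,7,7,9,9,9,12,18,18,29,32]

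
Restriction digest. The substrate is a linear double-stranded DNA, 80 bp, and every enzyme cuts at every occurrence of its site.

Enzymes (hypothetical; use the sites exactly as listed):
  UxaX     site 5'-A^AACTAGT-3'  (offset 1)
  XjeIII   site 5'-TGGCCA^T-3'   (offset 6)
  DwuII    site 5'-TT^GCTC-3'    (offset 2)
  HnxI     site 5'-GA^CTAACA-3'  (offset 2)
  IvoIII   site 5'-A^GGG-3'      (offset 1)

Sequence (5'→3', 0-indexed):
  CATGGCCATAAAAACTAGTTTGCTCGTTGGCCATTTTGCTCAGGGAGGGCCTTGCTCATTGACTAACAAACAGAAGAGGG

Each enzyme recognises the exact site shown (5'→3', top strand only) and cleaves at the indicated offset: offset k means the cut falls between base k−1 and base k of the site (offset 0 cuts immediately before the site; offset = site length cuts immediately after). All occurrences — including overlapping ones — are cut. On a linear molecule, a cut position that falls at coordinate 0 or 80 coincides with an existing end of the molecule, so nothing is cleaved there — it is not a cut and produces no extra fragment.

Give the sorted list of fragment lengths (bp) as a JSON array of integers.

Per-enzyme occurrences:
  UxaX AAACTAGT/1: at [11] ⇒ [12]
  XjeIII TGGCCAT/6: at [2, 27] ⇒ [8, 33]
  DwuII TTGCTC/2: at [19, 35, 51] ⇒ [21, 37, 53]
  HnxI GACTAACA/2: at [60] ⇒ [62]
  IvoIII AGGG/1: at [41, 45, 76] ⇒ [42, 46, 77]

All cut coordinates (distinct, sorted): [8, 12, 21, 33, 37, 42, 46, 53, 62, 77]

Fragments:
  [0,8): 8 bp
  [8,12): 4 bp
  [12,21): 9 bp
  [21,33): 12 bp
  [33,37): 4 bp
  [37,42): 5 bp
  [42,46): 4 bp
  [46,53): 7 bp
  [53,62): 9 bp
  [62,77): 15 bp
  [77,80): 3 bp

[3,4,4,4,5,7,8,9,9,12,15]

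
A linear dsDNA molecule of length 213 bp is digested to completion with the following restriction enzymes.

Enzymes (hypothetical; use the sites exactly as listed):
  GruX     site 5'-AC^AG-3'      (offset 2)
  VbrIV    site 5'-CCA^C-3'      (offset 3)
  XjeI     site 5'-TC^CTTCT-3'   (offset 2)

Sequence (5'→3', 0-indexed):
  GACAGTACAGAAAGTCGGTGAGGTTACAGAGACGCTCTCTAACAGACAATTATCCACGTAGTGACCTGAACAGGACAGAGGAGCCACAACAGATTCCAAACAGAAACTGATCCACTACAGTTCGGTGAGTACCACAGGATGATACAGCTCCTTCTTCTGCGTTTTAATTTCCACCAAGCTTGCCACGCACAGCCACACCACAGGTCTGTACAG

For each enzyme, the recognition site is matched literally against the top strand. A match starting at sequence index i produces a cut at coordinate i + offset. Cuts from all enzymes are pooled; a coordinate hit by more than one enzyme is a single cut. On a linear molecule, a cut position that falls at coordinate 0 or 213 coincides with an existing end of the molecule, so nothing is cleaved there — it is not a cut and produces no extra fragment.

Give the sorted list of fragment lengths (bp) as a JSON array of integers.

[1,1,2,3,4,4,5,5,5,5,5,5,10,10,10,11,12,13,13,15,16,16,19,23]

Per-enzyme occurrences:
  GruX ACAG/2: at [1, 6, 25, 41, 69, 74, 88, 99, 116, 133, 143, 188, 199, 209] ⇒ [3, 8, 27, 43, 71, 76, 90, 101, 118, 135, 145, 190, 201, 211]
  VbrIV CCAC/3: at [53, 83, 111, 131, 170, 182, 192, 197] ⇒ [56, 86, 114, 134, 173, 185, 195, 200]
  XjeI TCCTTCT/2: at [148] ⇒ [150]

Pooled cuts: [3, 8, 27, 43, 56, 71, 76, 86, 90, 101, 114, 118, 134, 135, 145, 150, 173, 185, 190, 195, 200, 201, 211]

Fragment lengths:
  [0,3): 3 bp
  [3,8): 5 bp
  [8,27): 19 bp
  [27,43): 16 bp
  [43,56): 13 bp
  [56,71): 15 bp
  [71,76): 5 bp
  [76,86): 10 bp
  [86,90): 4 bp
  [90,101): 11 bp
  [101,114): 13 bp
  [114,118): 4 bp
  [118,134): 16 bp
  [134,135): 1 bp
  [135,145): 10 bp
  [145,150): 5 bp
  [150,173): 23 bp
  [173,185): 12 bp
  [185,190): 5 bp
  [190,195): 5 bp
  [195,200): 5 bp
  [200,201): 1 bp
  [201,211): 10 bp
  [211,213): 2 bp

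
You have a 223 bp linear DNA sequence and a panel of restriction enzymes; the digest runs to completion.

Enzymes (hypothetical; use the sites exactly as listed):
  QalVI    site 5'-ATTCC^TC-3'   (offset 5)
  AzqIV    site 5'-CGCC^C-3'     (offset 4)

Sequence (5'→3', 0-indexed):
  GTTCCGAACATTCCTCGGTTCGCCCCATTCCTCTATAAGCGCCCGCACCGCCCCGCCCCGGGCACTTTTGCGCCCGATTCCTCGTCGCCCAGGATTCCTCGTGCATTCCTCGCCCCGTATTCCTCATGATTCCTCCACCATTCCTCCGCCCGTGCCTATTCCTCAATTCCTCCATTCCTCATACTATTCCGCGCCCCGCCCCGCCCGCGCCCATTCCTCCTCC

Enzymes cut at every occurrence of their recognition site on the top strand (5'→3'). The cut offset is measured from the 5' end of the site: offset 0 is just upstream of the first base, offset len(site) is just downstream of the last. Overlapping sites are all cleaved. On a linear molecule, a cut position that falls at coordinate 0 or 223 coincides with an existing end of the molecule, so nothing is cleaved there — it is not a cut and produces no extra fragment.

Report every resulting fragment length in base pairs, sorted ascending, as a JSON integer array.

[5,5,5,5,6,6,6,6,7,7,8,8,8,9,9,9,10,10,11,11,12,12,14,17,17]

Scan for sites:
  QalVI ATTCCTC/5: at [9, 26, 76, 93, 104, 118, 128, 139, 157, 165, 173, 212] ⇒ [14, 31, 81, 98, 109, 123, 133, 144, 162, 170, 178, 217]
  AzqIV CGCCC/4: at [20, 39, 48, 53, 70, 85, 110, 146, 191, 196, 201, 207] ⇒ [24, 43, 52, 57, 74, 89, 114, 150, 195, 200, 205, 211]

All cut coordinates (distinct, sorted): [14, 24, 31, 43, 52, 57, 74, 81, 89, 98, 109, 114, 123, 133, 144, 150, 162, 170, 178, 195, 200, 205, 211, 217]

Fragment lengths:
  [0,14): 14 bp
  [14,24): 10 bp
  [24,31): 7 bp
  [31,43): 12 bp
  [43,52): 9 bp
  [52,57): 5 bp
  [57,74): 17 bp
  [74,81): 7 bp
  [81,89): 8 bp
  [89,98): 9 bp
  [98,109): 11 bp
  [109,114): 5 bp
  [114,123): 9 bp
  [123,133): 10 bp
  [133,144): 11 bp
  [144,150): 6 bp
  [150,162): 12 bp
  [162,170): 8 bp
  [170,178): 8 bp
  [178,195): 17 bp
  [195,200): 5 bp
  [200,205): 5 bp
  [205,211): 6 bp
  [211,217): 6 bp
  [217,223): 6 bp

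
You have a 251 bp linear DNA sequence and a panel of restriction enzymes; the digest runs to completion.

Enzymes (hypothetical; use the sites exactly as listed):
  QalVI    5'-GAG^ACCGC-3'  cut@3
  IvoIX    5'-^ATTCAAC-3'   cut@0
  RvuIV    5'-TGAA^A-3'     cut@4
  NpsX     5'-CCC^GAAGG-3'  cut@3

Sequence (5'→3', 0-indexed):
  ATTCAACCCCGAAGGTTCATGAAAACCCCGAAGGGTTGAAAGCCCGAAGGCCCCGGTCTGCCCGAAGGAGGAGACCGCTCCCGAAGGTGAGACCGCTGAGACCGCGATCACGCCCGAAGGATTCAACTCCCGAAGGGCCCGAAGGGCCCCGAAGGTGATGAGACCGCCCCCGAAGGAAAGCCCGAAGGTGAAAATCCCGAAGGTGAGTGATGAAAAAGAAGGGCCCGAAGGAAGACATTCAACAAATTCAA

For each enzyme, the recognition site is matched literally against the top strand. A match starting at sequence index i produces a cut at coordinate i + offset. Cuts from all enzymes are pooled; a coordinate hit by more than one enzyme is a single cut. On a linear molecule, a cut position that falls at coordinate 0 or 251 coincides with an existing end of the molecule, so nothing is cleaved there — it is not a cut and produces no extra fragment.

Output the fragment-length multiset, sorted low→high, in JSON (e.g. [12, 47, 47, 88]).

Per-enzyme occurrences:
  QalVI (GAGACCGC, off=3): starts [70, 88, 97, 159] → cuts [73, 91, 100, 162]
  IvoIX (ATTCAAC, off=0): starts [0, 120, 236] → cuts [120, 236] (position 0 is a terminus of the linear molecule — no cut)
  RvuIV (TGAAA, off=4): starts [19, 36, 188, 210] → cuts [23, 40, 192, 214]
  NpsX (CCCGAAGG, off=3): starts [7, 26, 42, 60, 79, 112, 128, 137, 147, 168, 180, 195, 223] → cuts [10, 29, 45, 63, 82, 115, 131, 140, 150, 171, 183, 198, 226]

Pooled cuts: [10, 23, 29, 40, 45, 63, 73, 82, 91, 100, 115, 120, 131, 140, 150, 162, 171, 183, 192, 198, 214, 226, 236]

Fragments:
  [0,10): 10 bp
  [10,23): 13 bp
  [23,29): 6 bp
  [29,40): 11 bp
  [40,45): 5 bp
  [45,63): 18 bp
  [63,73): 10 bp
  [73,82): 9 bp
  [82,91): 9 bp
  [91,100): 9 bp
  [100,115): 15 bp
  [115,120): 5 bp
  [120,131): 11 bp
  [131,140): 9 bp
  [140,150): 10 bp
  [150,162): 12 bp
  [162,171): 9 bp
  [171,183): 12 bp
  [183,192): 9 bp
  [192,198): 6 bp
  [198,214): 16 bp
  [214,226): 12 bp
  [226,236): 10 bp
  [236,251): 15 bp

[5,5,6,6,9,9,9,9,9,9,10,10,10,10,11,11,12,12,12,13,15,15,16,18]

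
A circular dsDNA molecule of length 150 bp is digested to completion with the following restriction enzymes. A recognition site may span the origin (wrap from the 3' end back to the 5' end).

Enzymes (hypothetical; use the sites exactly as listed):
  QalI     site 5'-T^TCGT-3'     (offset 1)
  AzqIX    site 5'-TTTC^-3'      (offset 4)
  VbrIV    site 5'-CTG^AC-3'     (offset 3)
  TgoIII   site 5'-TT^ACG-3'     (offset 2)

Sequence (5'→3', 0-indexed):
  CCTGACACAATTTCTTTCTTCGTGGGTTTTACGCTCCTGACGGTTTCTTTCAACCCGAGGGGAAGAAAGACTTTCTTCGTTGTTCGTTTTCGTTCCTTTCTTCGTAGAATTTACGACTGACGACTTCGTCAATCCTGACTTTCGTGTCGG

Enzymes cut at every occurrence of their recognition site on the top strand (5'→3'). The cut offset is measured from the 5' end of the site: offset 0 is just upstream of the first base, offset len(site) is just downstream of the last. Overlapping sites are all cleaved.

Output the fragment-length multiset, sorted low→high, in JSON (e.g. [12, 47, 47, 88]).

[1,1,1,2,2,4,4,4,6,6,7,7,8,9,9,10,11,11,11,12,24]

Per-enzyme occurrences:
  QalI (TTCGT, off=1): starts [18, 75, 82, 88, 100, 124, 140] → cuts [19, 76, 83, 89, 101, 125, 141]
  AzqIX (TTTC, off=4): starts [10, 14, 43, 47, 71, 87, 96, 139] → cuts [14, 18, 47, 51, 75, 91, 100, 143]
  VbrIV (CTGAC, off=3): starts [1, 36, 116, 134] → cuts [4, 39, 119, 137]
  TgoIII (TTACG, off=2): starts [28, 110] → cuts [30, 112]

All cut coordinates (distinct, sorted): [4, 14, 18, 19, 30, 39, 47, 51, 75, 76, 83, 89, 91, 100, 101, 112, 119, 125, 137, 141, 143]

Fragment lengths:
  4→14: 10 bp
  14→18: 4 bp
  18→19: 1 bp
  19→30: 11 bp
  30→39: 9 bp
  39→47: 8 bp
  47→51: 4 bp
  51→75: 24 bp
  75→76: 1 bp
  76→83: 7 bp
  83→89: 6 bp
  89→91: 2 bp
  91→100: 9 bp
  100→101: 1 bp
  101→112: 11 bp
  112→119: 7 bp
  119→125: 6 bp
  125→137: 12 bp
  137→141: 4 bp
  141→143: 2 bp
  143→4 (wrap): 150-143+4 = 11 bp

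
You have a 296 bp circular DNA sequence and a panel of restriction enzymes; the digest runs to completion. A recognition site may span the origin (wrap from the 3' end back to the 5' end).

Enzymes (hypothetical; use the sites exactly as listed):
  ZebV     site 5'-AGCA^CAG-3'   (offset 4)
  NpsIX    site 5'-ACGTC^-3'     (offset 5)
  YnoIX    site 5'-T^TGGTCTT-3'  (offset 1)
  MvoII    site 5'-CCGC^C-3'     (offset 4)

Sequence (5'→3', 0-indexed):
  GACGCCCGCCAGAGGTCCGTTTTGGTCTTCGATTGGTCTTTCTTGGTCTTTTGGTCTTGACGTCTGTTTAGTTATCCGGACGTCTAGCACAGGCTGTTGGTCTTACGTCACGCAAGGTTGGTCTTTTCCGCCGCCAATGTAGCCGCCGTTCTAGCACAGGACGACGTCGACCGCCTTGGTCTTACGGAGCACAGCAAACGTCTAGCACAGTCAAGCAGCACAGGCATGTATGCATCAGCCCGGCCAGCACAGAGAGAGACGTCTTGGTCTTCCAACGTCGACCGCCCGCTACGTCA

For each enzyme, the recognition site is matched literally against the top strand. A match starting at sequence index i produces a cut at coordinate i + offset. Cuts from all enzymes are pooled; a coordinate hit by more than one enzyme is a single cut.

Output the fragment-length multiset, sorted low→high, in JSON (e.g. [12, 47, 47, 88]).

Per-enzyme occurrences:
  ZebV (AGCACAG, off=4): starts [85, 152, 187, 203, 216, 245] → cuts [89, 156, 191, 207, 220, 249]
  NpsIX (ACGTC, off=5): starts [59, 79, 104, 163, 197, 258, 274, 290] → cuts [64, 84, 109, 168, 202, 263, 279, 295]
  YnoIX (TTGGTCTT, off=1): starts [21, 32, 42, 50, 96, 117, 175, 263] → cuts [22, 33, 43, 51, 97, 118, 176, 264]
  MvoII (CCGCC, off=4): starts [5, 127, 130, 142, 170, 281] → cuts [9, 131, 134, 146, 174, 285]

Pooled cuts: [9, 22, 33, 43, 51, 64, 84, 89, 97, 109, 118, 131, 134, 146, 156, 168, 174, 176, 191, 202, 207, 220, 249, 263, 264, 279, 285, 295]

Fragments:
  9→22: 13 bp
  22→33: 11 bp
  33→43: 10 bp
  43→51: 8 bp
  51→64: 13 bp
  64→84: 20 bp
  84→89: 5 bp
  89→97: 8 bp
  97→109: 12 bp
  109→118: 9 bp
  118→131: 13 bp
  131→134: 3 bp
  134→146: 12 bp
  146→156: 10 bp
  156→168: 12 bp
  168→174: 6 bp
  174→176: 2 bp
  176→191: 15 bp
  191→202: 11 bp
  202→207: 5 bp
  207→220: 13 bp
  220→249: 29 bp
  249→263: 14 bp
  263→264: 1 bp
  264→279: 15 bp
  279→285: 6 bp
  285→295: 10 bp
  295→9 (wrap): 296-295+9 = 10 bp

[1,2,3,5,5,6,6,8,8,9,10,10,10,10,11,11,12,12,12,13,13,13,13,14,15,15,20,29]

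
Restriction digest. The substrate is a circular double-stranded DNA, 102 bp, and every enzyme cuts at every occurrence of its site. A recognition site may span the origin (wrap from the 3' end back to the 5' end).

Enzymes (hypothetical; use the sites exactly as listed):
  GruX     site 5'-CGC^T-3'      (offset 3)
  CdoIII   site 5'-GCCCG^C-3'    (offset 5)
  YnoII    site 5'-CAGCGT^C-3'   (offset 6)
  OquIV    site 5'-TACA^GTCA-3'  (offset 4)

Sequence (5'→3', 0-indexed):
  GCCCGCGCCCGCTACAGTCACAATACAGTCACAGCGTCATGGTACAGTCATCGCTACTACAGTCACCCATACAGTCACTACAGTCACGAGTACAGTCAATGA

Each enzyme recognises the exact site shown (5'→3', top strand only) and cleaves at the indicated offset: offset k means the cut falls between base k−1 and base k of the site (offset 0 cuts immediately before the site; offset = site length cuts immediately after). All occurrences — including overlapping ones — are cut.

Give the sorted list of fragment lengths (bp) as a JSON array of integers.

[1,4,6,7,8,9,9,10,11,12,12,13]

Site scan:
  GruX (CGCT, off=3): starts [9, 51] → cuts [12, 54]
  CdoIII (GCCCGC, off=5): starts [0, 6] → cuts [5, 11]
  YnoII (CAGCGTC, off=6): starts [31] → cuts [37]
  OquIV (TACAGTCA, off=4): starts [12, 23, 42, 57, 69, 78, 90] → cuts [16, 27, 46, 61, 73, 82, 94]

All cut coordinates (distinct, sorted): [5, 11, 12, 16, 27, 37, 46, 54, 61, 73, 82, 94]

Fragments:
  5→11: 6 bp
  11→12: 1 bp
  12→16: 4 bp
  16→27: 11 bp
  27→37: 10 bp
  37→46: 9 bp
  46→54: 8 bp
  54→61: 7 bp
  61→73: 12 bp
  73→82: 9 bp
  82→94: 12 bp
  94→5 (wrap): 102-94+5 = 13 bp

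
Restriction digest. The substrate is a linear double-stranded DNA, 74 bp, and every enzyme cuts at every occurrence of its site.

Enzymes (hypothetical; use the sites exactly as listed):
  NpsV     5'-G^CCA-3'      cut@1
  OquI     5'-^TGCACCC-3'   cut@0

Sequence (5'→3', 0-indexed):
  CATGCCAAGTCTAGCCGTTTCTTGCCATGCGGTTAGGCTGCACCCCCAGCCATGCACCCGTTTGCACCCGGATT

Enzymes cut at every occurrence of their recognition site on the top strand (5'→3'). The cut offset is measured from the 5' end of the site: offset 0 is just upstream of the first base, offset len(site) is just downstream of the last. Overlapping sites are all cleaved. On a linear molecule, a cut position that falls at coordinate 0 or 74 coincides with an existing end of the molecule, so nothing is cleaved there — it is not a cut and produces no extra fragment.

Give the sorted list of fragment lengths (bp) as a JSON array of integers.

Scan for sites:
  NpsV (GCCA, off=1): starts [3, 23, 48] → cuts [4, 24, 49]
  OquI (TGCACCC, off=0): starts [38, 52, 62] → cuts [38, 52, 62]

Pooled cuts: [4, 24, 38, 49, 52, 62]

Fragments:
  [0,4): 4 bp
  [4,24): 20 bp
  [24,38): 14 bp
  [38,49): 11 bp
  [49,52): 3 bp
  [52,62): 10 bp
  [62,74): 12 bp

[3,4,10,11,12,14,20]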